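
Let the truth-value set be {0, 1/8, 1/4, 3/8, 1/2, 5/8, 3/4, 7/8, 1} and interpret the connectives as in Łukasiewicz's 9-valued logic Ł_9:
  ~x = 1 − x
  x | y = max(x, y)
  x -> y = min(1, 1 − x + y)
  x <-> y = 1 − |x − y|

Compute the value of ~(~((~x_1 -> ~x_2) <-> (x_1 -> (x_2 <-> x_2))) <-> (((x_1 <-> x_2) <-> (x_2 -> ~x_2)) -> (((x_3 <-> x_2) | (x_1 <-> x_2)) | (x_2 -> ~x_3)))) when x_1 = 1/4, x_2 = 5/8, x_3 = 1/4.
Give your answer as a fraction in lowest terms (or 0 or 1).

~x_1 = ~1/4 = 3/4
~x_2 = ~5/8 = 3/8
~x_1 -> ~x_2 = 3/4 -> 3/8 = 5/8
x_2 <-> x_2 = 5/8 <-> 5/8 = 1
x_1 -> (x_2 <-> x_2) = 1/4 -> 1 = 1
(~x_1 -> ~x_2) <-> (x_1 -> (x_2 <-> x_2)) = 5/8 <-> 1 = 5/8
~((~x_1 -> ~x_2) <-> (x_1 -> (x_2 <-> x_2))) = ~5/8 = 3/8
x_1 <-> x_2 = 1/4 <-> 5/8 = 5/8
~x_2 = ~5/8 = 3/8
x_2 -> ~x_2 = 5/8 -> 3/8 = 3/4
(x_1 <-> x_2) <-> (x_2 -> ~x_2) = 5/8 <-> 3/4 = 7/8
x_3 <-> x_2 = 1/4 <-> 5/8 = 5/8
x_1 <-> x_2 = 1/4 <-> 5/8 = 5/8
(x_3 <-> x_2) | (x_1 <-> x_2) = 5/8 | 5/8 = 5/8
~x_3 = ~1/4 = 3/4
x_2 -> ~x_3 = 5/8 -> 3/4 = 1
((x_3 <-> x_2) | (x_1 <-> x_2)) | (x_2 -> ~x_3) = 5/8 | 1 = 1
((x_1 <-> x_2) <-> (x_2 -> ~x_2)) -> (((x_3 <-> x_2) | (x_1 <-> x_2)) | (x_2 -> ~x_3)) = 7/8 -> 1 = 1
~((~x_1 -> ~x_2) <-> (x_1 -> (x_2 <-> x_2))) <-> (((x_1 <-> x_2) <-> (x_2 -> ~x_2)) -> (((x_3 <-> x_2) | (x_1 <-> x_2)) | (x_2 -> ~x_3))) = 3/8 <-> 1 = 3/8
~(~((~x_1 -> ~x_2) <-> (x_1 -> (x_2 <-> x_2))) <-> (((x_1 <-> x_2) <-> (x_2 -> ~x_2)) -> (((x_3 <-> x_2) | (x_1 <-> x_2)) | (x_2 -> ~x_3)))) = ~3/8 = 5/8

5/8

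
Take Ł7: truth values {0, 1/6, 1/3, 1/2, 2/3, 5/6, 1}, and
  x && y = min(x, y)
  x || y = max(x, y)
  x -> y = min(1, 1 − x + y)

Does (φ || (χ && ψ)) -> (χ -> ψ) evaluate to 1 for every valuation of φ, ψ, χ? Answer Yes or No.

Counterexample: take φ = 1/6, ψ = 0, χ = 1.
χ && ψ = 1 && 0 = 0
φ || (χ && ψ) = 1/6 || 0 = 1/6
χ -> ψ = 1 -> 0 = 0
(φ || (χ && ψ)) -> (χ -> ψ) = 1/6 -> 0 = 5/6
This gives 5/6 ≠ 1.

No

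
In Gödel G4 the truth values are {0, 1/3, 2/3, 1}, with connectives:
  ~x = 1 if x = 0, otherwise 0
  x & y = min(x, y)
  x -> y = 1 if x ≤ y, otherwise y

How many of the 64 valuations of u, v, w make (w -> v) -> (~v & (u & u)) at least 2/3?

value 1: 13 assignments (counts)
value 2/3: 1 assignment (counts)
value 1/3: 1 assignment
value 0: 49 assignments
So 14 of the 64 assignments meet the threshold.

14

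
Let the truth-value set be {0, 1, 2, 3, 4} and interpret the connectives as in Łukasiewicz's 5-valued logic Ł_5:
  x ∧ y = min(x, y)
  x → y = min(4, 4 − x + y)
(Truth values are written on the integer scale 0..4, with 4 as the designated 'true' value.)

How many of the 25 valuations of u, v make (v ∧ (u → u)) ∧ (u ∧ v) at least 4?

value 4: 1 assignment (counts)
value 3: 3 assignments
value 2: 5 assignments
value 1: 7 assignments
value 0: 9 assignments
So 1 of the 25 assignments meets the threshold.

1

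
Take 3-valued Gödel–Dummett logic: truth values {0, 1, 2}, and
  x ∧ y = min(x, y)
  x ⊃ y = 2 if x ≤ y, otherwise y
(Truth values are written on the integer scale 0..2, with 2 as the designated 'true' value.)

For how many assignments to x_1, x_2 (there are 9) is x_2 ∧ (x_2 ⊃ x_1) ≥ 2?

x_1 = 0, x_2 = 0 ↦ 0  <
x_1 = 0, x_2 = 1 ↦ 0  <
x_1 = 0, x_2 = 2 ↦ 0  <
x_1 = 1, x_2 = 0 ↦ 0  <
x_1 = 1, x_2 = 1 ↦ 1  <
x_1 = 1, x_2 = 2 ↦ 1  <
x_1 = 2, x_2 = 0 ↦ 0  <
x_1 = 2, x_2 = 1 ↦ 1  <
x_1 = 2, x_2 = 2 ↦ 2  ≥
So 1 of the 9 assignments meets the threshold.

1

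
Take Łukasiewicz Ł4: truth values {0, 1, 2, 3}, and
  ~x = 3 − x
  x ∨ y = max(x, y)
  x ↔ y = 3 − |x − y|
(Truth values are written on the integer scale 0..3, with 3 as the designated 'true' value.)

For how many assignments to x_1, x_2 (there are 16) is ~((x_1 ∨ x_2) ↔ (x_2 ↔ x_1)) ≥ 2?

x_1 = 0, x_2 = 0 ↦ 3  ≥
x_1 = 0, x_2 = 1 ↦ 1  <
x_1 = 0, x_2 = 2 ↦ 1  <
x_1 = 0, x_2 = 3 ↦ 3  ≥
x_1 = 1, x_2 = 0 ↦ 1  <
x_1 = 1, x_2 = 1 ↦ 2  ≥
x_1 = 1, x_2 = 2 ↦ 0  <
x_1 = 1, x_2 = 3 ↦ 2  ≥
x_1 = 2, x_2 = 0 ↦ 1  <
x_1 = 2, x_2 = 1 ↦ 0  <
x_1 = 2, x_2 = 2 ↦ 1  <
x_1 = 2, x_2 = 3 ↦ 1  <
x_1 = 3, x_2 = 0 ↦ 3  ≥
x_1 = 3, x_2 = 1 ↦ 2  ≥
x_1 = 3, x_2 = 2 ↦ 1  <
x_1 = 3, x_2 = 3 ↦ 0  <
So 6 of the 16 assignments meet the threshold.

6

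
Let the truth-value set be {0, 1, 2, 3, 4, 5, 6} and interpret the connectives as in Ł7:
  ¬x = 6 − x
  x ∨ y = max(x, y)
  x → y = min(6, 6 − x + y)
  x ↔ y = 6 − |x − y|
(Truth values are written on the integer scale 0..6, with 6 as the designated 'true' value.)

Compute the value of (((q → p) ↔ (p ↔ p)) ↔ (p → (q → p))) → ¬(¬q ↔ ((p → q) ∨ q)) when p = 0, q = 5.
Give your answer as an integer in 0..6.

6

q → p = 5 → 0 = 1
p ↔ p = 0 ↔ 0 = 6
(q → p) ↔ (p ↔ p) = 1 ↔ 6 = 1
q → p = 5 → 0 = 1
p → (q → p) = 0 → 1 = 6
((q → p) ↔ (p ↔ p)) ↔ (p → (q → p)) = 1 ↔ 6 = 1
¬q = ¬5 = 1
p → q = 0 → 5 = 6
(p → q) ∨ q = 6 ∨ 5 = 6
¬q ↔ ((p → q) ∨ q) = 1 ↔ 6 = 1
¬(¬q ↔ ((p → q) ∨ q)) = ¬1 = 5
(((q → p) ↔ (p ↔ p)) ↔ (p → (q → p))) → ¬(¬q ↔ ((p → q) ∨ q)) = 1 → 5 = 6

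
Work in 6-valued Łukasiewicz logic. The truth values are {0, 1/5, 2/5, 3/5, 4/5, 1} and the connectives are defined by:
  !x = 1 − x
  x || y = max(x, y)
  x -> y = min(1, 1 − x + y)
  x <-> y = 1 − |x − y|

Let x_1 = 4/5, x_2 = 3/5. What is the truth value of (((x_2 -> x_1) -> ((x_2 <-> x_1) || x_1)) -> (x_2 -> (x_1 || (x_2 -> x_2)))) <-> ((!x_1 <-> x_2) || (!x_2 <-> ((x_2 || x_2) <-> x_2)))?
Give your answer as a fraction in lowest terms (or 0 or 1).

x_2 -> x_1 = 3/5 -> 4/5 = 1
x_2 <-> x_1 = 3/5 <-> 4/5 = 4/5
(x_2 <-> x_1) || x_1 = 4/5 || 4/5 = 4/5
(x_2 -> x_1) -> ((x_2 <-> x_1) || x_1) = 1 -> 4/5 = 4/5
x_2 -> x_2 = 3/5 -> 3/5 = 1
x_1 || (x_2 -> x_2) = 4/5 || 1 = 1
x_2 -> (x_1 || (x_2 -> x_2)) = 3/5 -> 1 = 1
((x_2 -> x_1) -> ((x_2 <-> x_1) || x_1)) -> (x_2 -> (x_1 || (x_2 -> x_2))) = 4/5 -> 1 = 1
!x_1 = !4/5 = 1/5
!x_1 <-> x_2 = 1/5 <-> 3/5 = 3/5
!x_2 = !3/5 = 2/5
x_2 || x_2 = 3/5 || 3/5 = 3/5
(x_2 || x_2) <-> x_2 = 3/5 <-> 3/5 = 1
!x_2 <-> ((x_2 || x_2) <-> x_2) = 2/5 <-> 1 = 2/5
(!x_1 <-> x_2) || (!x_2 <-> ((x_2 || x_2) <-> x_2)) = 3/5 || 2/5 = 3/5
(((x_2 -> x_1) -> ((x_2 <-> x_1) || x_1)) -> (x_2 -> (x_1 || (x_2 -> x_2)))) <-> ((!x_1 <-> x_2) || (!x_2 <-> ((x_2 || x_2) <-> x_2))) = 1 <-> 3/5 = 3/5

3/5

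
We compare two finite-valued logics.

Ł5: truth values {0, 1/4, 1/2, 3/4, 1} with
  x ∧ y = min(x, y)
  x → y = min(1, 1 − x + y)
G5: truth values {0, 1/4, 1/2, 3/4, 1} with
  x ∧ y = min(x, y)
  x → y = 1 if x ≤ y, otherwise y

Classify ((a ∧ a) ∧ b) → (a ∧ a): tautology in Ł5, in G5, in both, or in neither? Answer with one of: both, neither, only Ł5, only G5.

In Ł5: every assignment gives 1 — tautology.
In G5: every assignment gives 1 — tautology.

both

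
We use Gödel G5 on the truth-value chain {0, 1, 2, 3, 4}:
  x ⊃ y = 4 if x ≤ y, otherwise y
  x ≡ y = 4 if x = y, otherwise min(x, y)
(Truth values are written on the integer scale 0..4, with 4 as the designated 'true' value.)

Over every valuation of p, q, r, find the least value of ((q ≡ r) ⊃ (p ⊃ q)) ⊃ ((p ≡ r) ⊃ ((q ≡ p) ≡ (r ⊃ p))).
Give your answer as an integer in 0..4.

0

Take p = 0, q = 1, r = 0:
q ≡ r = 1 ≡ 0 = 0
p ⊃ q = 0 ⊃ 1 = 4
(q ≡ r) ⊃ (p ⊃ q) = 0 ⊃ 4 = 4
p ≡ r = 0 ≡ 0 = 4
q ≡ p = 1 ≡ 0 = 0
r ⊃ p = 0 ⊃ 0 = 4
(q ≡ p) ≡ (r ⊃ p) = 0 ≡ 4 = 0
(p ≡ r) ⊃ ((q ≡ p) ≡ (r ⊃ p)) = 4 ⊃ 0 = 0
((q ≡ r) ⊃ (p ⊃ q)) ⊃ ((p ≡ r) ⊃ ((q ≡ p) ≡ (r ⊃ p))) = 4 ⊃ 0 = 0
No assignment yields a value below 0, so this is the minimum.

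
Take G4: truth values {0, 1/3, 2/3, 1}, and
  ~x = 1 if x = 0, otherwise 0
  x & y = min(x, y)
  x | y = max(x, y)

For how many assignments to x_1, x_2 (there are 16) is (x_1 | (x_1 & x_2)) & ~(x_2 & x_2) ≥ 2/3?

x_1 = 0, x_2 = 0 ↦ 0  <
x_1 = 0, x_2 = 1/3 ↦ 0  <
x_1 = 0, x_2 = 2/3 ↦ 0  <
x_1 = 0, x_2 = 1 ↦ 0  <
x_1 = 1/3, x_2 = 0 ↦ 1/3  <
x_1 = 1/3, x_2 = 1/3 ↦ 0  <
x_1 = 1/3, x_2 = 2/3 ↦ 0  <
x_1 = 1/3, x_2 = 1 ↦ 0  <
x_1 = 2/3, x_2 = 0 ↦ 2/3  ≥
x_1 = 2/3, x_2 = 1/3 ↦ 0  <
x_1 = 2/3, x_2 = 2/3 ↦ 0  <
x_1 = 2/3, x_2 = 1 ↦ 0  <
x_1 = 1, x_2 = 0 ↦ 1  ≥
x_1 = 1, x_2 = 1/3 ↦ 0  <
x_1 = 1, x_2 = 2/3 ↦ 0  <
x_1 = 1, x_2 = 1 ↦ 0  <
So 2 of the 16 assignments meet the threshold.

2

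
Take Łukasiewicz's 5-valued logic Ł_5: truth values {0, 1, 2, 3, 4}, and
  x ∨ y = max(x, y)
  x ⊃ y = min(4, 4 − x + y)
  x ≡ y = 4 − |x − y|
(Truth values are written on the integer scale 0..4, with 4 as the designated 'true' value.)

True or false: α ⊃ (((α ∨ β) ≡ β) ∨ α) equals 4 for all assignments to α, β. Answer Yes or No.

Yes

At α = 2, β = 0, for instance:
α ∨ β = 2 ∨ 0 = 2
(α ∨ β) ≡ β = 2 ≡ 0 = 2
((α ∨ β) ≡ β) ∨ α = 2 ∨ 2 = 2
α ⊃ (((α ∨ β) ≡ β) ∨ α) = 2 ⊃ 2 = 4
and checking the remaining 24 assignments likewise gives ≥ 4 in every case.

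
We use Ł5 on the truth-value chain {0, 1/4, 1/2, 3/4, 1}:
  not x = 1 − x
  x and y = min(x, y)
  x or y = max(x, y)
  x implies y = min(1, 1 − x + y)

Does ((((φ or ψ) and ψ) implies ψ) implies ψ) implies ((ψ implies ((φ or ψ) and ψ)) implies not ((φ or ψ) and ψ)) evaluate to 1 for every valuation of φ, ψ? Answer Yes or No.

No

Counterexample: take φ = 0, ψ = 3/4.
φ or ψ = 0 or 3/4 = 3/4
(φ or ψ) and ψ = 3/4 and 3/4 = 3/4
((φ or ψ) and ψ) implies ψ = 3/4 implies 3/4 = 1
(((φ or ψ) and ψ) implies ψ) implies ψ = 1 implies 3/4 = 3/4
φ or ψ = 0 or 3/4 = 3/4
(φ or ψ) and ψ = 3/4 and 3/4 = 3/4
ψ implies ((φ or ψ) and ψ) = 3/4 implies 3/4 = 1
not ((φ or ψ) and ψ) = not 3/4 = 1/4
(ψ implies ((φ or ψ) and ψ)) implies not ((φ or ψ) and ψ) = 1 implies 1/4 = 1/4
((((φ or ψ) and ψ) implies ψ) implies ψ) implies ((ψ implies ((φ or ψ) and ψ)) implies not ((φ or ψ) and ψ)) = 3/4 implies 1/4 = 1/2
This gives 1/2 ≠ 1.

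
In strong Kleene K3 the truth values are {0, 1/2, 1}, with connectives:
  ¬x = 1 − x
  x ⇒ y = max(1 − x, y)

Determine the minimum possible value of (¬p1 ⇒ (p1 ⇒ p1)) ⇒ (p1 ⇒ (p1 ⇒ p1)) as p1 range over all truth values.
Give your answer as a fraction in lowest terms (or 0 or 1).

Take p1 = 1/2:
¬p1 = ¬1/2 = 1/2
p1 ⇒ p1 = 1/2 ⇒ 1/2 = 1/2
¬p1 ⇒ (p1 ⇒ p1) = 1/2 ⇒ 1/2 = 1/2
p1 ⇒ p1 = 1/2 ⇒ 1/2 = 1/2
p1 ⇒ (p1 ⇒ p1) = 1/2 ⇒ 1/2 = 1/2
(¬p1 ⇒ (p1 ⇒ p1)) ⇒ (p1 ⇒ (p1 ⇒ p1)) = 1/2 ⇒ 1/2 = 1/2
No assignment yields a value below 1/2, so this is the minimum.

1/2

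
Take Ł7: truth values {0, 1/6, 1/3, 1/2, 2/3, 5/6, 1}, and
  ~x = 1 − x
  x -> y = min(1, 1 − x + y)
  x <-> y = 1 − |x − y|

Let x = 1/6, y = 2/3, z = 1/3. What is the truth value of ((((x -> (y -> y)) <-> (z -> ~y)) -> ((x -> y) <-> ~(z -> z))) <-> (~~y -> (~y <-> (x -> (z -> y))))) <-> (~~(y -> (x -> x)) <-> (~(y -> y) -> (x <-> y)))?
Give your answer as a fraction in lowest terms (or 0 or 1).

y -> y = 2/3 -> 2/3 = 1
x -> (y -> y) = 1/6 -> 1 = 1
~y = ~2/3 = 1/3
z -> ~y = 1/3 -> 1/3 = 1
(x -> (y -> y)) <-> (z -> ~y) = 1 <-> 1 = 1
x -> y = 1/6 -> 2/3 = 1
z -> z = 1/3 -> 1/3 = 1
~(z -> z) = ~1 = 0
(x -> y) <-> ~(z -> z) = 1 <-> 0 = 0
((x -> (y -> y)) <-> (z -> ~y)) -> ((x -> y) <-> ~(z -> z)) = 1 -> 0 = 0
~y = ~2/3 = 1/3
~~y = ~1/3 = 2/3
~y = ~2/3 = 1/3
z -> y = 1/3 -> 2/3 = 1
x -> (z -> y) = 1/6 -> 1 = 1
~y <-> (x -> (z -> y)) = 1/3 <-> 1 = 1/3
~~y -> (~y <-> (x -> (z -> y))) = 2/3 -> 1/3 = 2/3
(((x -> (y -> y)) <-> (z -> ~y)) -> ((x -> y) <-> ~(z -> z))) <-> (~~y -> (~y <-> (x -> (z -> y)))) = 0 <-> 2/3 = 1/3
x -> x = 1/6 -> 1/6 = 1
y -> (x -> x) = 2/3 -> 1 = 1
~(y -> (x -> x)) = ~1 = 0
~~(y -> (x -> x)) = ~0 = 1
y -> y = 2/3 -> 2/3 = 1
~(y -> y) = ~1 = 0
x <-> y = 1/6 <-> 2/3 = 1/2
~(y -> y) -> (x <-> y) = 0 -> 1/2 = 1
~~(y -> (x -> x)) <-> (~(y -> y) -> (x <-> y)) = 1 <-> 1 = 1
((((x -> (y -> y)) <-> (z -> ~y)) -> ((x -> y) <-> ~(z -> z))) <-> (~~y -> (~y <-> (x -> (z -> y))))) <-> (~~(y -> (x -> x)) <-> (~(y -> y) -> (x <-> y))) = 1/3 <-> 1 = 1/3

1/3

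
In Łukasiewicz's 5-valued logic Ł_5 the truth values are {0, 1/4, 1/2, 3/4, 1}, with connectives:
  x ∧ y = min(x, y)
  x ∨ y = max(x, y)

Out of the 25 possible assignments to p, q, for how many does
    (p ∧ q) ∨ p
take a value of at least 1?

5

value 1: 5 assignments (counts)
value 3/4: 5 assignments
value 1/2: 5 assignments
value 1/4: 5 assignments
value 0: 5 assignments
So 5 of the 25 assignments meet the threshold.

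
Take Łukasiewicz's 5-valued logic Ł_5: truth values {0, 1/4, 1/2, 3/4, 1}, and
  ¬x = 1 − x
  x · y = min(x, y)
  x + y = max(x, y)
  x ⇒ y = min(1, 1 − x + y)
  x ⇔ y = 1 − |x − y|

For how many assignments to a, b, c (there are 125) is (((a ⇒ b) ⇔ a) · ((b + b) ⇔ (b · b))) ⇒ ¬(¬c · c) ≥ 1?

111

value 1: 111 assignments (counts)
value 3/4: 11 assignments
value 1/2: 3 assignments
So 111 of the 125 assignments meet the threshold.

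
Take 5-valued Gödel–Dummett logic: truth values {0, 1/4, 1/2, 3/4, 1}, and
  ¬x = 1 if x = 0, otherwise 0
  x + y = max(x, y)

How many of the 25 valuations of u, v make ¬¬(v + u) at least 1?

value 1: 24 assignments (counts)
value 0: 1 assignment
So 24 of the 25 assignments meet the threshold.

24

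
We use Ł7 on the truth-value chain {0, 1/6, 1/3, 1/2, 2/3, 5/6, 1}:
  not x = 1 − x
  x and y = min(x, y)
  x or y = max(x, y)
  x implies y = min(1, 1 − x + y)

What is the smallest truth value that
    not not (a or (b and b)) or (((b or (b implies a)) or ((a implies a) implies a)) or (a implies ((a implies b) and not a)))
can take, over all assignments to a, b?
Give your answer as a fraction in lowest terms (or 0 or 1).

5/6

Take a = 2/3, b = 5/6:
b and b = 5/6 and 5/6 = 5/6
a or (b and b) = 2/3 or 5/6 = 5/6
not (a or (b and b)) = not 5/6 = 1/6
not not (a or (b and b)) = not 1/6 = 5/6
b implies a = 5/6 implies 2/3 = 5/6
b or (b implies a) = 5/6 or 5/6 = 5/6
a implies a = 2/3 implies 2/3 = 1
(a implies a) implies a = 1 implies 2/3 = 2/3
(b or (b implies a)) or ((a implies a) implies a) = 5/6 or 2/3 = 5/6
a implies b = 2/3 implies 5/6 = 1
not a = not 2/3 = 1/3
(a implies b) and not a = 1 and 1/3 = 1/3
a implies ((a implies b) and not a) = 2/3 implies 1/3 = 2/3
((b or (b implies a)) or ((a implies a) implies a)) or (a implies ((a implies b) and not a)) = 5/6 or 2/3 = 5/6
not not (a or (b and b)) or (((b or (b implies a)) or ((a implies a) implies a)) or (a implies ((a implies b) and not a))) = 5/6 or 5/6 = 5/6
No assignment yields a value below 5/6, so this is the minimum.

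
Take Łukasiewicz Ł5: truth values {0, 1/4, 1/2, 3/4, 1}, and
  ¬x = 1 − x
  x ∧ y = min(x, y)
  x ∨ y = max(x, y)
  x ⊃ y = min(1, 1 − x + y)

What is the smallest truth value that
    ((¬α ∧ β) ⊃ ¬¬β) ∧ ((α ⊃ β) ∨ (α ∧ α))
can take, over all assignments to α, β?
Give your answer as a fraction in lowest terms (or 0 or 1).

1/2

Take α = 1/2, β = 0:
¬α = ¬1/2 = 1/2
¬α ∧ β = 1/2 ∧ 0 = 0
¬β = ¬0 = 1
¬¬β = ¬1 = 0
(¬α ∧ β) ⊃ ¬¬β = 0 ⊃ 0 = 1
α ⊃ β = 1/2 ⊃ 0 = 1/2
α ∧ α = 1/2 ∧ 1/2 = 1/2
(α ⊃ β) ∨ (α ∧ α) = 1/2 ∨ 1/2 = 1/2
((¬α ∧ β) ⊃ ¬¬β) ∧ ((α ⊃ β) ∨ (α ∧ α)) = 1 ∧ 1/2 = 1/2
No assignment yields a value below 1/2, so this is the minimum.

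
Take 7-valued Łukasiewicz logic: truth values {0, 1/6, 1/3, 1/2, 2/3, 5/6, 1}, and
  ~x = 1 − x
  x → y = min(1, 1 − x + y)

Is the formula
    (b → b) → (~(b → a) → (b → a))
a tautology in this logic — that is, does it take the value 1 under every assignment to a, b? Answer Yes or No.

Counterexample: take a = 0, b = 2/3.
b → b = 2/3 → 2/3 = 1
b → a = 2/3 → 0 = 1/3
~(b → a) = ~1/3 = 2/3
b → a = 2/3 → 0 = 1/3
~(b → a) → (b → a) = 2/3 → 1/3 = 2/3
(b → b) → (~(b → a) → (b → a)) = 1 → 2/3 = 2/3
This gives 2/3 ≠ 1.

No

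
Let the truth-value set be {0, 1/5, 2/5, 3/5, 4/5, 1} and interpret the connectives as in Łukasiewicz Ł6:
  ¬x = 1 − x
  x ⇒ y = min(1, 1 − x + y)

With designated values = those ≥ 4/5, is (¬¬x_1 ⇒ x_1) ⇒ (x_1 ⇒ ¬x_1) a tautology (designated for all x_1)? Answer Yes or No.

No

Counterexample: take x_1 = 4/5.
¬x_1 = ¬4/5 = 1/5
¬¬x_1 = ¬1/5 = 4/5
¬¬x_1 ⇒ x_1 = 4/5 ⇒ 4/5 = 1
¬x_1 = ¬4/5 = 1/5
x_1 ⇒ ¬x_1 = 4/5 ⇒ 1/5 = 2/5
(¬¬x_1 ⇒ x_1) ⇒ (x_1 ⇒ ¬x_1) = 1 ⇒ 2/5 = 2/5
This gives 2/5, which is below 4/5.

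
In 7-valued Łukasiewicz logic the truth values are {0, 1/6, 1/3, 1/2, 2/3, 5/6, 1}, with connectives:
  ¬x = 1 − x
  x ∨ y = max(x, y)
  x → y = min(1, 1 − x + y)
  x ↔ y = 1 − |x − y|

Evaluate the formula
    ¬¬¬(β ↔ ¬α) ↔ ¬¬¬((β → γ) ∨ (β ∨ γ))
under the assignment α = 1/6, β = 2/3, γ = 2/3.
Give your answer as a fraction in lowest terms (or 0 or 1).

¬α = ¬1/6 = 5/6
β ↔ ¬α = 2/3 ↔ 5/6 = 5/6
¬(β ↔ ¬α) = ¬5/6 = 1/6
¬¬(β ↔ ¬α) = ¬1/6 = 5/6
¬¬¬(β ↔ ¬α) = ¬5/6 = 1/6
β → γ = 2/3 → 2/3 = 1
β ∨ γ = 2/3 ∨ 2/3 = 2/3
(β → γ) ∨ (β ∨ γ) = 1 ∨ 2/3 = 1
¬((β → γ) ∨ (β ∨ γ)) = ¬1 = 0
¬¬((β → γ) ∨ (β ∨ γ)) = ¬0 = 1
¬¬¬((β → γ) ∨ (β ∨ γ)) = ¬1 = 0
¬¬¬(β ↔ ¬α) ↔ ¬¬¬((β → γ) ∨ (β ∨ γ)) = 1/6 ↔ 0 = 5/6

5/6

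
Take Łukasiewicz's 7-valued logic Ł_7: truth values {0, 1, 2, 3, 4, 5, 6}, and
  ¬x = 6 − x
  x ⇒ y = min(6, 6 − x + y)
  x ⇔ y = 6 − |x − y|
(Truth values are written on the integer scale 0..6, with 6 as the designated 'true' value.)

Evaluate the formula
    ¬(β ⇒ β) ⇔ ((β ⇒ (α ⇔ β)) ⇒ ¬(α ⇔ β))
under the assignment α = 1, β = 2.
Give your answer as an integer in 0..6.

5

β ⇒ β = 2 ⇒ 2 = 6
¬(β ⇒ β) = ¬6 = 0
α ⇔ β = 1 ⇔ 2 = 5
β ⇒ (α ⇔ β) = 2 ⇒ 5 = 6
α ⇔ β = 1 ⇔ 2 = 5
¬(α ⇔ β) = ¬5 = 1
(β ⇒ (α ⇔ β)) ⇒ ¬(α ⇔ β) = 6 ⇒ 1 = 1
¬(β ⇒ β) ⇔ ((β ⇒ (α ⇔ β)) ⇒ ¬(α ⇔ β)) = 0 ⇔ 1 = 5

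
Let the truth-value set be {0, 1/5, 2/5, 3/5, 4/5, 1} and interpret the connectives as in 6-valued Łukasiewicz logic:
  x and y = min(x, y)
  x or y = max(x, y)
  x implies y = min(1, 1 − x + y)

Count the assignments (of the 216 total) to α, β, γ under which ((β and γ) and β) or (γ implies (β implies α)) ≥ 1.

value 1: 186 assignments (counts)
value 4/5: 22 assignments
value 3/5: 8 assignments
So 186 of the 216 assignments meet the threshold.

186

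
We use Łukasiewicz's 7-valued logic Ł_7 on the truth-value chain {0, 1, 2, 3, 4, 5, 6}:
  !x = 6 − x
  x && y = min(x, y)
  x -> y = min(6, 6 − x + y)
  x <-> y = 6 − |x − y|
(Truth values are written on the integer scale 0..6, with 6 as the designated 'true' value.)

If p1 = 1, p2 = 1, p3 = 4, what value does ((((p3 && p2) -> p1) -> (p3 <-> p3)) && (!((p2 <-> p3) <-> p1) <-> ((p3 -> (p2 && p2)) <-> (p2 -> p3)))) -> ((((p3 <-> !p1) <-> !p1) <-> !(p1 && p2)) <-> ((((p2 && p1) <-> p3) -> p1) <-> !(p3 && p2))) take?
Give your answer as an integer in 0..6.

p3 && p2 = 4 && 1 = 1
(p3 && p2) -> p1 = 1 -> 1 = 6
p3 <-> p3 = 4 <-> 4 = 6
((p3 && p2) -> p1) -> (p3 <-> p3) = 6 -> 6 = 6
p2 <-> p3 = 1 <-> 4 = 3
(p2 <-> p3) <-> p1 = 3 <-> 1 = 4
!((p2 <-> p3) <-> p1) = !4 = 2
p2 && p2 = 1 && 1 = 1
p3 -> (p2 && p2) = 4 -> 1 = 3
p2 -> p3 = 1 -> 4 = 6
(p3 -> (p2 && p2)) <-> (p2 -> p3) = 3 <-> 6 = 3
!((p2 <-> p3) <-> p1) <-> ((p3 -> (p2 && p2)) <-> (p2 -> p3)) = 2 <-> 3 = 5
(((p3 && p2) -> p1) -> (p3 <-> p3)) && (!((p2 <-> p3) <-> p1) <-> ((p3 -> (p2 && p2)) <-> (p2 -> p3))) = 6 && 5 = 5
!p1 = !1 = 5
p3 <-> !p1 = 4 <-> 5 = 5
!p1 = !1 = 5
(p3 <-> !p1) <-> !p1 = 5 <-> 5 = 6
p1 && p2 = 1 && 1 = 1
!(p1 && p2) = !1 = 5
((p3 <-> !p1) <-> !p1) <-> !(p1 && p2) = 6 <-> 5 = 5
p2 && p1 = 1 && 1 = 1
(p2 && p1) <-> p3 = 1 <-> 4 = 3
((p2 && p1) <-> p3) -> p1 = 3 -> 1 = 4
p3 && p2 = 4 && 1 = 1
!(p3 && p2) = !1 = 5
(((p2 && p1) <-> p3) -> p1) <-> !(p3 && p2) = 4 <-> 5 = 5
(((p3 <-> !p1) <-> !p1) <-> !(p1 && p2)) <-> ((((p2 && p1) <-> p3) -> p1) <-> !(p3 && p2)) = 5 <-> 5 = 6
((((p3 && p2) -> p1) -> (p3 <-> p3)) && (!((p2 <-> p3) <-> p1) <-> ((p3 -> (p2 && p2)) <-> (p2 -> p3)))) -> ((((p3 <-> !p1) <-> !p1) <-> !(p1 && p2)) <-> ((((p2 && p1) <-> p3) -> p1) <-> !(p3 && p2))) = 5 -> 6 = 6

6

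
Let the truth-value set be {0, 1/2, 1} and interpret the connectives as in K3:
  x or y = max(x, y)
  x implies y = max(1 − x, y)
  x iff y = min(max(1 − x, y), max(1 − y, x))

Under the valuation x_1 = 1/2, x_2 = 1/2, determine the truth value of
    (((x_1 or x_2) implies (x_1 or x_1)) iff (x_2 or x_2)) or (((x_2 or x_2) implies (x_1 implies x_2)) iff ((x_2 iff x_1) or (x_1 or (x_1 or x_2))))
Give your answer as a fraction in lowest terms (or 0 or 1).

1/2

x_1 or x_2 = 1/2 or 1/2 = 1/2
x_1 or x_1 = 1/2 or 1/2 = 1/2
(x_1 or x_2) implies (x_1 or x_1) = 1/2 implies 1/2 = 1/2
x_2 or x_2 = 1/2 or 1/2 = 1/2
((x_1 or x_2) implies (x_1 or x_1)) iff (x_2 or x_2) = 1/2 iff 1/2 = 1/2
x_2 or x_2 = 1/2 or 1/2 = 1/2
x_1 implies x_2 = 1/2 implies 1/2 = 1/2
(x_2 or x_2) implies (x_1 implies x_2) = 1/2 implies 1/2 = 1/2
x_2 iff x_1 = 1/2 iff 1/2 = 1/2
x_1 or x_2 = 1/2 or 1/2 = 1/2
x_1 or (x_1 or x_2) = 1/2 or 1/2 = 1/2
(x_2 iff x_1) or (x_1 or (x_1 or x_2)) = 1/2 or 1/2 = 1/2
((x_2 or x_2) implies (x_1 implies x_2)) iff ((x_2 iff x_1) or (x_1 or (x_1 or x_2))) = 1/2 iff 1/2 = 1/2
(((x_1 or x_2) implies (x_1 or x_1)) iff (x_2 or x_2)) or (((x_2 or x_2) implies (x_1 implies x_2)) iff ((x_2 iff x_1) or (x_1 or (x_1 or x_2)))) = 1/2 or 1/2 = 1/2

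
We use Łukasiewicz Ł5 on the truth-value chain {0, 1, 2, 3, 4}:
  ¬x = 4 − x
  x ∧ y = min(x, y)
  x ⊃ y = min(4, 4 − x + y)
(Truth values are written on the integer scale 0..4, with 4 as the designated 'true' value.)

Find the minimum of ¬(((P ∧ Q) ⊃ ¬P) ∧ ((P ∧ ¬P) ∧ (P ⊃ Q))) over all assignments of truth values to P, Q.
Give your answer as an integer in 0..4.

2

Take P = 2, Q = 0:
P ∧ Q = 2 ∧ 0 = 0
¬P = ¬2 = 2
(P ∧ Q) ⊃ ¬P = 0 ⊃ 2 = 4
¬P = ¬2 = 2
P ∧ ¬P = 2 ∧ 2 = 2
P ⊃ Q = 2 ⊃ 0 = 2
(P ∧ ¬P) ∧ (P ⊃ Q) = 2 ∧ 2 = 2
((P ∧ Q) ⊃ ¬P) ∧ ((P ∧ ¬P) ∧ (P ⊃ Q)) = 4 ∧ 2 = 2
¬(((P ∧ Q) ⊃ ¬P) ∧ ((P ∧ ¬P) ∧ (P ⊃ Q))) = ¬2 = 2
No assignment yields a value below 2, so this is the minimum.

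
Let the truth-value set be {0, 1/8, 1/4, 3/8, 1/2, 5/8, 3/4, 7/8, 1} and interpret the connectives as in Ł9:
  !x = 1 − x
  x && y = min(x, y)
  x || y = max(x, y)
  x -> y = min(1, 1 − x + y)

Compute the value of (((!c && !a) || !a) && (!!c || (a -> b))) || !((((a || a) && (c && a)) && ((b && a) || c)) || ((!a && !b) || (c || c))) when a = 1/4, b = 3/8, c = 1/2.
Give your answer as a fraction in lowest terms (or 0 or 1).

!c = !1/2 = 1/2
!a = !1/4 = 3/4
!c && !a = 1/2 && 3/4 = 1/2
!a = !1/4 = 3/4
(!c && !a) || !a = 1/2 || 3/4 = 3/4
!c = !1/2 = 1/2
!!c = !1/2 = 1/2
a -> b = 1/4 -> 3/8 = 1
!!c || (a -> b) = 1/2 || 1 = 1
((!c && !a) || !a) && (!!c || (a -> b)) = 3/4 && 1 = 3/4
a || a = 1/4 || 1/4 = 1/4
c && a = 1/2 && 1/4 = 1/4
(a || a) && (c && a) = 1/4 && 1/4 = 1/4
b && a = 3/8 && 1/4 = 1/4
(b && a) || c = 1/4 || 1/2 = 1/2
((a || a) && (c && a)) && ((b && a) || c) = 1/4 && 1/2 = 1/4
!a = !1/4 = 3/4
!b = !3/8 = 5/8
!a && !b = 3/4 && 5/8 = 5/8
c || c = 1/2 || 1/2 = 1/2
(!a && !b) || (c || c) = 5/8 || 1/2 = 5/8
(((a || a) && (c && a)) && ((b && a) || c)) || ((!a && !b) || (c || c)) = 1/4 || 5/8 = 5/8
!((((a || a) && (c && a)) && ((b && a) || c)) || ((!a && !b) || (c || c))) = !5/8 = 3/8
(((!c && !a) || !a) && (!!c || (a -> b))) || !((((a || a) && (c && a)) && ((b && a) || c)) || ((!a && !b) || (c || c))) = 3/4 || 3/8 = 3/4

3/4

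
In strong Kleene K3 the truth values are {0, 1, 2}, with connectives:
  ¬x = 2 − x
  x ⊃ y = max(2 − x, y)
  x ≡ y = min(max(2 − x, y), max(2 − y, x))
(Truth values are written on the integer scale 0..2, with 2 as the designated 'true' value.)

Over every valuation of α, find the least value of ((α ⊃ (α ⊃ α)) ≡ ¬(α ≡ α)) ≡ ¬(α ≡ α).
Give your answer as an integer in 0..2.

Take α = 1:
α ⊃ α = 1 ⊃ 1 = 1
α ⊃ (α ⊃ α) = 1 ⊃ 1 = 1
α ≡ α = 1 ≡ 1 = 1
¬(α ≡ α) = ¬1 = 1
(α ⊃ (α ⊃ α)) ≡ ¬(α ≡ α) = 1 ≡ 1 = 1
α ≡ α = 1 ≡ 1 = 1
¬(α ≡ α) = ¬1 = 1
((α ⊃ (α ⊃ α)) ≡ ¬(α ≡ α)) ≡ ¬(α ≡ α) = 1 ≡ 1 = 1
No assignment yields a value below 1, so this is the minimum.

1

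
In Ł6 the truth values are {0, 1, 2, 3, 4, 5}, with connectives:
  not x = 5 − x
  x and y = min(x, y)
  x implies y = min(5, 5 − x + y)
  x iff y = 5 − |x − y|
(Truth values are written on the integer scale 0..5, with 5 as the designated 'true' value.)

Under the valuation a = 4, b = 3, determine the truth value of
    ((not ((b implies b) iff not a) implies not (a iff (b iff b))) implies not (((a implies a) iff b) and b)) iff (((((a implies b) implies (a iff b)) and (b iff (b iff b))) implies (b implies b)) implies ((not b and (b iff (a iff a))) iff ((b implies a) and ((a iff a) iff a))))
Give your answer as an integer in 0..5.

3

b implies b = 3 implies 3 = 5
not a = not 4 = 1
(b implies b) iff not a = 5 iff 1 = 1
not ((b implies b) iff not a) = not 1 = 4
b iff b = 3 iff 3 = 5
a iff (b iff b) = 4 iff 5 = 4
not (a iff (b iff b)) = not 4 = 1
not ((b implies b) iff not a) implies not (a iff (b iff b)) = 4 implies 1 = 2
a implies a = 4 implies 4 = 5
(a implies a) iff b = 5 iff 3 = 3
((a implies a) iff b) and b = 3 and 3 = 3
not (((a implies a) iff b) and b) = not 3 = 2
(not ((b implies b) iff not a) implies not (a iff (b iff b))) implies not (((a implies a) iff b) and b) = 2 implies 2 = 5
a implies b = 4 implies 3 = 4
a iff b = 4 iff 3 = 4
(a implies b) implies (a iff b) = 4 implies 4 = 5
b iff b = 3 iff 3 = 5
b iff (b iff b) = 3 iff 5 = 3
((a implies b) implies (a iff b)) and (b iff (b iff b)) = 5 and 3 = 3
b implies b = 3 implies 3 = 5
(((a implies b) implies (a iff b)) and (b iff (b iff b))) implies (b implies b) = 3 implies 5 = 5
not b = not 3 = 2
a iff a = 4 iff 4 = 5
b iff (a iff a) = 3 iff 5 = 3
not b and (b iff (a iff a)) = 2 and 3 = 2
b implies a = 3 implies 4 = 5
a iff a = 4 iff 4 = 5
(a iff a) iff a = 5 iff 4 = 4
(b implies a) and ((a iff a) iff a) = 5 and 4 = 4
(not b and (b iff (a iff a))) iff ((b implies a) and ((a iff a) iff a)) = 2 iff 4 = 3
((((a implies b) implies (a iff b)) and (b iff (b iff b))) implies (b implies b)) implies ((not b and (b iff (a iff a))) iff ((b implies a) and ((a iff a) iff a))) = 5 implies 3 = 3
((not ((b implies b) iff not a) implies not (a iff (b iff b))) implies not (((a implies a) iff b) and b)) iff (((((a implies b) implies (a iff b)) and (b iff (b iff b))) implies (b implies b)) implies ((not b and (b iff (a iff a))) iff ((b implies a) and ((a iff a) iff a)))) = 5 iff 3 = 3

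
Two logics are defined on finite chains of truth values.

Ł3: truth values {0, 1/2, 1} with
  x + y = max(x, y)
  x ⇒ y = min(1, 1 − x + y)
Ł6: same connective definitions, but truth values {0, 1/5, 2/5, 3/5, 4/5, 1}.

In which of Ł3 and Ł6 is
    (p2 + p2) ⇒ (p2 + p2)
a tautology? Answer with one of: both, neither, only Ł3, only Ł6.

both

In Ł3: every assignment gives 1 — tautology.
In Ł6: every assignment gives 1 — tautology.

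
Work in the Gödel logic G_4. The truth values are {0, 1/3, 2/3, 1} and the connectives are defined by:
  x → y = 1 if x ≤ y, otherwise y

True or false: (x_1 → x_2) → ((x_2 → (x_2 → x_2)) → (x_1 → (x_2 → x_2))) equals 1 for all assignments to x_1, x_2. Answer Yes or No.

x_1 = 0, x_2 = 0 ↦ 1
x_1 = 0, x_2 = 1/3 ↦ 1
x_1 = 0, x_2 = 2/3 ↦ 1
x_1 = 0, x_2 = 1 ↦ 1
x_1 = 1/3, x_2 = 0 ↦ 1
x_1 = 1/3, x_2 = 1/3 ↦ 1
x_1 = 1/3, x_2 = 2/3 ↦ 1
x_1 = 1/3, x_2 = 1 ↦ 1
x_1 = 2/3, x_2 = 0 ↦ 1
x_1 = 2/3, x_2 = 1/3 ↦ 1
x_1 = 2/3, x_2 = 2/3 ↦ 1
x_1 = 2/3, x_2 = 1 ↦ 1
x_1 = 1, x_2 = 0 ↦ 1
x_1 = 1, x_2 = 1/3 ↦ 1
x_1 = 1, x_2 = 2/3 ↦ 1
x_1 = 1, x_2 = 1 ↦ 1
Every assignment gives a value ≥ 1.

Yes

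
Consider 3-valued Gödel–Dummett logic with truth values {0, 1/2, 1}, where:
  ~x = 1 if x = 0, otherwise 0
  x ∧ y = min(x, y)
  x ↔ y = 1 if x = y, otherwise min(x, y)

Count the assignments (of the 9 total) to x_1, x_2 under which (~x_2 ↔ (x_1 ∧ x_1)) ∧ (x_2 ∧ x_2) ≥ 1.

1

x_1 = 0, x_2 = 0 ↦ 0  <
x_1 = 0, x_2 = 1/2 ↦ 1/2  <
x_1 = 0, x_2 = 1 ↦ 1  ≥
x_1 = 1/2, x_2 = 0 ↦ 0  <
x_1 = 1/2, x_2 = 1/2 ↦ 0  <
x_1 = 1/2, x_2 = 1 ↦ 0  <
x_1 = 1, x_2 = 0 ↦ 0  <
x_1 = 1, x_2 = 1/2 ↦ 0  <
x_1 = 1, x_2 = 1 ↦ 0  <
So 1 of the 9 assignments meets the threshold.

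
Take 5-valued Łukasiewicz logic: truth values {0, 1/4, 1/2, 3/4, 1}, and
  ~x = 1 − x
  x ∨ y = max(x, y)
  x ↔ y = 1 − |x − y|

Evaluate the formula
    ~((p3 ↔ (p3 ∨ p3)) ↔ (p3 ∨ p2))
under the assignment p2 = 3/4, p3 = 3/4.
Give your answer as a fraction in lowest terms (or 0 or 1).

1/4

p3 ∨ p3 = 3/4 ∨ 3/4 = 3/4
p3 ↔ (p3 ∨ p3) = 3/4 ↔ 3/4 = 1
p3 ∨ p2 = 3/4 ∨ 3/4 = 3/4
(p3 ↔ (p3 ∨ p3)) ↔ (p3 ∨ p2) = 1 ↔ 3/4 = 3/4
~((p3 ↔ (p3 ∨ p3)) ↔ (p3 ∨ p2)) = ~3/4 = 1/4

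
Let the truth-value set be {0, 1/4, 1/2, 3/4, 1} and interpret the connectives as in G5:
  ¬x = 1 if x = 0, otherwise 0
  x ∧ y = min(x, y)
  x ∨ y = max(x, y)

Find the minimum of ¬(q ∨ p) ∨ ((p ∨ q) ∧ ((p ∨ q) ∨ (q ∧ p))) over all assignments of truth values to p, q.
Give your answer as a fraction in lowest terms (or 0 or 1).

Take p = 0, q = 1/4:
q ∨ p = 1/4 ∨ 0 = 1/4
¬(q ∨ p) = ¬1/4 = 0
p ∨ q = 0 ∨ 1/4 = 1/4
p ∨ q = 0 ∨ 1/4 = 1/4
q ∧ p = 1/4 ∧ 0 = 0
(p ∨ q) ∨ (q ∧ p) = 1/4 ∨ 0 = 1/4
(p ∨ q) ∧ ((p ∨ q) ∨ (q ∧ p)) = 1/4 ∧ 1/4 = 1/4
¬(q ∨ p) ∨ ((p ∨ q) ∧ ((p ∨ q) ∨ (q ∧ p))) = 0 ∨ 1/4 = 1/4
No assignment yields a value below 1/4, so this is the minimum.

1/4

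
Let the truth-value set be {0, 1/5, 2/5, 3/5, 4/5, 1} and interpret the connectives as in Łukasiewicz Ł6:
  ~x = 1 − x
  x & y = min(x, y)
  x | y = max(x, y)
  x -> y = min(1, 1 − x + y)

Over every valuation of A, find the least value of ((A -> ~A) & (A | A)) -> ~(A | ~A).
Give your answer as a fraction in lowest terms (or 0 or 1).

4/5

Take A = 3/5:
~A = ~3/5 = 2/5
A -> ~A = 3/5 -> 2/5 = 4/5
A | A = 3/5 | 3/5 = 3/5
(A -> ~A) & (A | A) = 4/5 & 3/5 = 3/5
~A = ~3/5 = 2/5
A | ~A = 3/5 | 2/5 = 3/5
~(A | ~A) = ~3/5 = 2/5
((A -> ~A) & (A | A)) -> ~(A | ~A) = 3/5 -> 2/5 = 4/5
No assignment yields a value below 4/5, so this is the minimum.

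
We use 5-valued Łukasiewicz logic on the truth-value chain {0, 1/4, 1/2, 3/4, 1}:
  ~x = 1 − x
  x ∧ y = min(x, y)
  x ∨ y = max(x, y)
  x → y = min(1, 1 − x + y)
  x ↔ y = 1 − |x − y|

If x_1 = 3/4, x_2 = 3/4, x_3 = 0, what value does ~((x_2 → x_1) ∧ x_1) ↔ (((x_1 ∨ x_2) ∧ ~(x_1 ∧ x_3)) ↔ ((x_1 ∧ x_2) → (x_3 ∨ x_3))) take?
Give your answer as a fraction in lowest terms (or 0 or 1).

3/4

x_2 → x_1 = 3/4 → 3/4 = 1
(x_2 → x_1) ∧ x_1 = 1 ∧ 3/4 = 3/4
~((x_2 → x_1) ∧ x_1) = ~3/4 = 1/4
x_1 ∨ x_2 = 3/4 ∨ 3/4 = 3/4
x_1 ∧ x_3 = 3/4 ∧ 0 = 0
~(x_1 ∧ x_3) = ~0 = 1
(x_1 ∨ x_2) ∧ ~(x_1 ∧ x_3) = 3/4 ∧ 1 = 3/4
x_1 ∧ x_2 = 3/4 ∧ 3/4 = 3/4
x_3 ∨ x_3 = 0 ∨ 0 = 0
(x_1 ∧ x_2) → (x_3 ∨ x_3) = 3/4 → 0 = 1/4
((x_1 ∨ x_2) ∧ ~(x_1 ∧ x_3)) ↔ ((x_1 ∧ x_2) → (x_3 ∨ x_3)) = 3/4 ↔ 1/4 = 1/2
~((x_2 → x_1) ∧ x_1) ↔ (((x_1 ∨ x_2) ∧ ~(x_1 ∧ x_3)) ↔ ((x_1 ∧ x_2) → (x_3 ∨ x_3))) = 1/4 ↔ 1/2 = 3/4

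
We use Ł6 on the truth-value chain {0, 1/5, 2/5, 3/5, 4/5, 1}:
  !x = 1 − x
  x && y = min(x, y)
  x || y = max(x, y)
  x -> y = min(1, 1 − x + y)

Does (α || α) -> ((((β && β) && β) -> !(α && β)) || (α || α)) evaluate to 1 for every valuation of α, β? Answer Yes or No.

Yes

At α = 1/5, β = 2/5, for instance:
α || α = 1/5 || 1/5 = 1/5
β && β = 2/5 && 2/5 = 2/5
(β && β) && β = 2/5 && 2/5 = 2/5
α && β = 1/5 && 2/5 = 1/5
!(α && β) = !1/5 = 4/5
((β && β) && β) -> !(α && β) = 2/5 -> 4/5 = 1
(((β && β) && β) -> !(α && β)) || (α || α) = 1 || 1/5 = 1
(α || α) -> ((((β && β) && β) -> !(α && β)) || (α || α)) = 1/5 -> 1 = 1
and checking the remaining 35 assignments likewise gives ≥ 1 in every case.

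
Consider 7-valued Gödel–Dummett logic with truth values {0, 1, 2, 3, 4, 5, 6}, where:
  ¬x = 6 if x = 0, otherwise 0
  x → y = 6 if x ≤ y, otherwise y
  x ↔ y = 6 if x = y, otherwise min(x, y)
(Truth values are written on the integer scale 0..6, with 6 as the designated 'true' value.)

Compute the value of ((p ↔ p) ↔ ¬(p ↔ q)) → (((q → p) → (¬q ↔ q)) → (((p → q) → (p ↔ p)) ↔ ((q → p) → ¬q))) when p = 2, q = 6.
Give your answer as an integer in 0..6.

6

p ↔ p = 2 ↔ 2 = 6
p ↔ q = 2 ↔ 6 = 2
¬(p ↔ q) = ¬2 = 0
(p ↔ p) ↔ ¬(p ↔ q) = 6 ↔ 0 = 0
q → p = 6 → 2 = 2
¬q = ¬6 = 0
¬q ↔ q = 0 ↔ 6 = 0
(q → p) → (¬q ↔ q) = 2 → 0 = 0
p → q = 2 → 6 = 6
p ↔ p = 2 ↔ 2 = 6
(p → q) → (p ↔ p) = 6 → 6 = 6
q → p = 6 → 2 = 2
¬q = ¬6 = 0
(q → p) → ¬q = 2 → 0 = 0
((p → q) → (p ↔ p)) ↔ ((q → p) → ¬q) = 6 ↔ 0 = 0
((q → p) → (¬q ↔ q)) → (((p → q) → (p ↔ p)) ↔ ((q → p) → ¬q)) = 0 → 0 = 6
((p ↔ p) ↔ ¬(p ↔ q)) → (((q → p) → (¬q ↔ q)) → (((p → q) → (p ↔ p)) ↔ ((q → p) → ¬q))) = 0 → 6 = 6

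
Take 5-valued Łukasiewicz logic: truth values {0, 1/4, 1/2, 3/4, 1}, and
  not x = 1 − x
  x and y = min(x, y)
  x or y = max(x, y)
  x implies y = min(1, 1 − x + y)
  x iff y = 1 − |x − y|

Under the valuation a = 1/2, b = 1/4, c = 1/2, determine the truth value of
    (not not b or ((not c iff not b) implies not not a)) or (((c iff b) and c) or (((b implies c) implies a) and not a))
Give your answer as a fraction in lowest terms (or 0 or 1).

3/4

not b = not 1/4 = 3/4
not not b = not 3/4 = 1/4
not c = not 1/2 = 1/2
not b = not 1/4 = 3/4
not c iff not b = 1/2 iff 3/4 = 3/4
not a = not 1/2 = 1/2
not not a = not 1/2 = 1/2
(not c iff not b) implies not not a = 3/4 implies 1/2 = 3/4
not not b or ((not c iff not b) implies not not a) = 1/4 or 3/4 = 3/4
c iff b = 1/2 iff 1/4 = 3/4
(c iff b) and c = 3/4 and 1/2 = 1/2
b implies c = 1/4 implies 1/2 = 1
(b implies c) implies a = 1 implies 1/2 = 1/2
not a = not 1/2 = 1/2
((b implies c) implies a) and not a = 1/2 and 1/2 = 1/2
((c iff b) and c) or (((b implies c) implies a) and not a) = 1/2 or 1/2 = 1/2
(not not b or ((not c iff not b) implies not not a)) or (((c iff b) and c) or (((b implies c) implies a) and not a)) = 3/4 or 1/2 = 3/4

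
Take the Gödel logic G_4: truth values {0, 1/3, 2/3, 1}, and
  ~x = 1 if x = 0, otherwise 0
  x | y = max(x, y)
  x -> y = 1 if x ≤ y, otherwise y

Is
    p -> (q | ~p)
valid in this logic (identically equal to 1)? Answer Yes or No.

No

Counterexample: take p = 1/3, q = 0.
~p = ~1/3 = 0
q | ~p = 0 | 0 = 0
p -> (q | ~p) = 1/3 -> 0 = 0
This gives 0 ≠ 1.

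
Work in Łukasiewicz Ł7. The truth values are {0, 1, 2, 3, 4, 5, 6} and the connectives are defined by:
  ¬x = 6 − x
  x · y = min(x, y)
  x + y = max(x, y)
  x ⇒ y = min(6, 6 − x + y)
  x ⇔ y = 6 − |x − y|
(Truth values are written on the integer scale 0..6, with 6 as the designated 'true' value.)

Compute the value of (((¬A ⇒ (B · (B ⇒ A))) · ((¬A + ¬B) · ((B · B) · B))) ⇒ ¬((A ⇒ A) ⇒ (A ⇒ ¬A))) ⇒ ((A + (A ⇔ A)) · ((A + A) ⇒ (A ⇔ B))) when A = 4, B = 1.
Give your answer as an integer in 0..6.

¬A = ¬4 = 2
B ⇒ A = 1 ⇒ 4 = 6
B · (B ⇒ A) = 1 · 6 = 1
¬A ⇒ (B · (B ⇒ A)) = 2 ⇒ 1 = 5
¬A = ¬4 = 2
¬B = ¬1 = 5
¬A + ¬B = 2 + 5 = 5
B · B = 1 · 1 = 1
(B · B) · B = 1 · 1 = 1
(¬A + ¬B) · ((B · B) · B) = 5 · 1 = 1
(¬A ⇒ (B · (B ⇒ A))) · ((¬A + ¬B) · ((B · B) · B)) = 5 · 1 = 1
A ⇒ A = 4 ⇒ 4 = 6
¬A = ¬4 = 2
A ⇒ ¬A = 4 ⇒ 2 = 4
(A ⇒ A) ⇒ (A ⇒ ¬A) = 6 ⇒ 4 = 4
¬((A ⇒ A) ⇒ (A ⇒ ¬A)) = ¬4 = 2
((¬A ⇒ (B · (B ⇒ A))) · ((¬A + ¬B) · ((B · B) · B))) ⇒ ¬((A ⇒ A) ⇒ (A ⇒ ¬A)) = 1 ⇒ 2 = 6
A ⇔ A = 4 ⇔ 4 = 6
A + (A ⇔ A) = 4 + 6 = 6
A + A = 4 + 4 = 4
A ⇔ B = 4 ⇔ 1 = 3
(A + A) ⇒ (A ⇔ B) = 4 ⇒ 3 = 5
(A + (A ⇔ A)) · ((A + A) ⇒ (A ⇔ B)) = 6 · 5 = 5
(((¬A ⇒ (B · (B ⇒ A))) · ((¬A + ¬B) · ((B · B) · B))) ⇒ ¬((A ⇒ A) ⇒ (A ⇒ ¬A))) ⇒ ((A + (A ⇔ A)) · ((A + A) ⇒ (A ⇔ B))) = 6 ⇒ 5 = 5

5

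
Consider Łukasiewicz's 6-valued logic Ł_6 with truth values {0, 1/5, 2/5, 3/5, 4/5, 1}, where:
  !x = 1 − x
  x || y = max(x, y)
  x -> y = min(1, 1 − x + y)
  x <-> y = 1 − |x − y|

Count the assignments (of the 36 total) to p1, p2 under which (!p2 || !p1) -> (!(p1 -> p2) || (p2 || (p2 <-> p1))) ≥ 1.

25

value 1: 25 assignments (counts)
value 4/5: 7 assignments
value 3/5: 4 assignments
So 25 of the 36 assignments meet the threshold.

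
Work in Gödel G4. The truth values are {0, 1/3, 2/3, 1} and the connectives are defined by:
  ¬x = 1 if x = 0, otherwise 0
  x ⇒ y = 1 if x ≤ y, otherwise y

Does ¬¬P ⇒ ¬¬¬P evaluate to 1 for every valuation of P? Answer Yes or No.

No

Counterexample: take P = 1/3.
¬P = ¬1/3 = 0
¬¬P = ¬0 = 1
¬P = ¬1/3 = 0
¬¬P = ¬0 = 1
¬¬¬P = ¬1 = 0
¬¬P ⇒ ¬¬¬P = 1 ⇒ 0 = 0
This gives 0 ≠ 1.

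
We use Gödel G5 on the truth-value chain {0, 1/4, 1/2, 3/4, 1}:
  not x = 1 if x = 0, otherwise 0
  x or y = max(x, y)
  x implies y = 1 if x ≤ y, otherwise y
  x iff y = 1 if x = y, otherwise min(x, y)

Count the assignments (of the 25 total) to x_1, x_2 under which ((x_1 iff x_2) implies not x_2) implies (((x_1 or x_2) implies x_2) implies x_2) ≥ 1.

value 1: 21 assignments (counts)
value 3/4: 1 assignment
value 1/2: 1 assignment
value 1/4: 1 assignment
value 0: 1 assignment
So 21 of the 25 assignments meet the threshold.

21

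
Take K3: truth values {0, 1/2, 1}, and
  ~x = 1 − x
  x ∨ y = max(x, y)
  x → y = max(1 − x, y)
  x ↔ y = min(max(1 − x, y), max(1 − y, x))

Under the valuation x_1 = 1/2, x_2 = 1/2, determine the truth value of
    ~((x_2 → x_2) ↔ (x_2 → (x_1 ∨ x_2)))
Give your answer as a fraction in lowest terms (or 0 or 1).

x_2 → x_2 = 1/2 → 1/2 = 1/2
x_1 ∨ x_2 = 1/2 ∨ 1/2 = 1/2
x_2 → (x_1 ∨ x_2) = 1/2 → 1/2 = 1/2
(x_2 → x_2) ↔ (x_2 → (x_1 ∨ x_2)) = 1/2 ↔ 1/2 = 1/2
~((x_2 → x_2) ↔ (x_2 → (x_1 ∨ x_2))) = ~1/2 = 1/2

1/2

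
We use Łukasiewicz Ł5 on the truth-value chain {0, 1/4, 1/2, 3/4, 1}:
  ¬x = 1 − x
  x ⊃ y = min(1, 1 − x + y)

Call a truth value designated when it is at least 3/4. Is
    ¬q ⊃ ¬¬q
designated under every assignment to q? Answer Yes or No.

No

Counterexample: take q = 0.
¬q = ¬0 = 1
¬q = ¬0 = 1
¬¬q = ¬1 = 0
¬q ⊃ ¬¬q = 1 ⊃ 0 = 0
This gives 0, which is below 3/4.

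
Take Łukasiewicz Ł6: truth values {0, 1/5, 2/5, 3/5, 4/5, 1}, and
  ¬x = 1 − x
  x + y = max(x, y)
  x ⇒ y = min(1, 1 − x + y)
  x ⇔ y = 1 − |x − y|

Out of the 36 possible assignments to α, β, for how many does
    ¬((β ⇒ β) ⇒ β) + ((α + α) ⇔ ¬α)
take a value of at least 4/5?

20

value 1: 6 assignments (counts)
value 4/5: 14 assignments (counts)
value 3/5: 4 assignments
value 2/5: 8 assignments
value 1/5: 2 assignments
value 0: 2 assignments
So 20 of the 36 assignments meet the threshold.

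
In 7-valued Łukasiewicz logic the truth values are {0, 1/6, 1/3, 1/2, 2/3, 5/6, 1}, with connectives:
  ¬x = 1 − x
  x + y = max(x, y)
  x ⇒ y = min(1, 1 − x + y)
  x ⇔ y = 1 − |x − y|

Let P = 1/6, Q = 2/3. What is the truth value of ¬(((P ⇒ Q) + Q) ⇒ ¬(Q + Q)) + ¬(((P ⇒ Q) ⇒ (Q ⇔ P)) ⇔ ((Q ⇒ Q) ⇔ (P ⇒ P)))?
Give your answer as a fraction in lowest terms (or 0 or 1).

P ⇒ Q = 1/6 ⇒ 2/3 = 1
(P ⇒ Q) + Q = 1 + 2/3 = 1
Q + Q = 2/3 + 2/3 = 2/3
¬(Q + Q) = ¬2/3 = 1/3
((P ⇒ Q) + Q) ⇒ ¬(Q + Q) = 1 ⇒ 1/3 = 1/3
¬(((P ⇒ Q) + Q) ⇒ ¬(Q + Q)) = ¬1/3 = 2/3
P ⇒ Q = 1/6 ⇒ 2/3 = 1
Q ⇔ P = 2/3 ⇔ 1/6 = 1/2
(P ⇒ Q) ⇒ (Q ⇔ P) = 1 ⇒ 1/2 = 1/2
Q ⇒ Q = 2/3 ⇒ 2/3 = 1
P ⇒ P = 1/6 ⇒ 1/6 = 1
(Q ⇒ Q) ⇔ (P ⇒ P) = 1 ⇔ 1 = 1
((P ⇒ Q) ⇒ (Q ⇔ P)) ⇔ ((Q ⇒ Q) ⇔ (P ⇒ P)) = 1/2 ⇔ 1 = 1/2
¬(((P ⇒ Q) ⇒ (Q ⇔ P)) ⇔ ((Q ⇒ Q) ⇔ (P ⇒ P))) = ¬1/2 = 1/2
¬(((P ⇒ Q) + Q) ⇒ ¬(Q + Q)) + ¬(((P ⇒ Q) ⇒ (Q ⇔ P)) ⇔ ((Q ⇒ Q) ⇔ (P ⇒ P))) = 2/3 + 1/2 = 2/3

2/3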